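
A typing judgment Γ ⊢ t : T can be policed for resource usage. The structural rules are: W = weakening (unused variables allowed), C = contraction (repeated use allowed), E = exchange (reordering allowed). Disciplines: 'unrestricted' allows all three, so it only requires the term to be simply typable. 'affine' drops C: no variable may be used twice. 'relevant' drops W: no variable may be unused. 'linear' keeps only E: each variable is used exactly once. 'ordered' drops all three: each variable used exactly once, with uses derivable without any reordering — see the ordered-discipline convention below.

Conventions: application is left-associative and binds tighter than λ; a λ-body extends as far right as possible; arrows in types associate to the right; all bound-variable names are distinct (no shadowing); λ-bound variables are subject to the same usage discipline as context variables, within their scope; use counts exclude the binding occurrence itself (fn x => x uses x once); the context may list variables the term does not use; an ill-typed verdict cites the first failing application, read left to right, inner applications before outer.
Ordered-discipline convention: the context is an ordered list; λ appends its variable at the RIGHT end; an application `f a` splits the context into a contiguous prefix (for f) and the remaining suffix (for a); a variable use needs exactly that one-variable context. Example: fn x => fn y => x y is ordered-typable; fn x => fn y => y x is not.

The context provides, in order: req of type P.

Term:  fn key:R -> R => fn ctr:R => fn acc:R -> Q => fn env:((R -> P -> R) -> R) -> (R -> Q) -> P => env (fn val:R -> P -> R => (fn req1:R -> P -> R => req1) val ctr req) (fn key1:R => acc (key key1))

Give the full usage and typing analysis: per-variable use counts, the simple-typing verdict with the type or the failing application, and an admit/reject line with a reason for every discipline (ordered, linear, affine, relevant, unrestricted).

variable uses: req ×1, key (bound) ×1, ctr (bound) ×1, acc (bound) ×1, env (bound) ×1, val (bound) ×1, req1 (bound) ×1, key1 (bound) ×1
left-to-right use order: env, req1, val, ctr, req, acc, key, key1
typing: well-typed at (R -> R) -> R -> (R -> Q) -> (((R -> P -> R) -> R) -> (R -> Q) -> P) -> P
ordered: ✗ — no contiguous prefix/suffix split fits env, req1, val, ctr, req, acc, key, key1
linear: ✓ — single use per variable (req, key, ctr, acc, env, val, req1, key1)
affine: ✓ — at most one use each (req, key, ctr, acc, env, val, req1, key1)
relevant: ✓ — req, key, ctr, acc, env, val, req1, key1: all used, weakening unneeded
unrestricted: ✓ — type-checks ((R -> R) -> R -> (R -> Q) -> (((R -> P -> R) -> R) -> (R -> Q) -> P) -> P) and nothing is barred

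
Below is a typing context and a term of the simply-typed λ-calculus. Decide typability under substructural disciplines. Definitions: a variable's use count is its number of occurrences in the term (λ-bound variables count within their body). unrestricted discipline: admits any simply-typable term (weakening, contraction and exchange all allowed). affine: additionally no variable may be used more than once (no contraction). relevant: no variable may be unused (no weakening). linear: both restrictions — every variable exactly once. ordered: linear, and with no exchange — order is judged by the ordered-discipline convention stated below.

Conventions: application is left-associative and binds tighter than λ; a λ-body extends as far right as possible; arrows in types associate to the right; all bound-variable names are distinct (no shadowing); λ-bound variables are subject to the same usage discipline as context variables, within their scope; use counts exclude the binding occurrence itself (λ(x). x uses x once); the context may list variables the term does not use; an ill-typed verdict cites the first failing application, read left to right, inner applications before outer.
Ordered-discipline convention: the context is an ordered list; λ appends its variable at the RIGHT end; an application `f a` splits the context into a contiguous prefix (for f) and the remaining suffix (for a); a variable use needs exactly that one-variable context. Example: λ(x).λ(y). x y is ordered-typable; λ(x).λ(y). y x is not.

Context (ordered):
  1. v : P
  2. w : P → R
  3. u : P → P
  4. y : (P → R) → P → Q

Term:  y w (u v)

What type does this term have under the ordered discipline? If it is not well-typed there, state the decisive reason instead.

not well-typed under ordered — no ordered split (uses run y, w, u, v)
variable uses: v=1; w=1; u=1; y=1
left-to-right use order: y, w, u, v
typing: ✓ — Q
across the five disciplines: ordered ✗ · linear ✓ · affine ✓ · relevant ✓ · unrestricted ✓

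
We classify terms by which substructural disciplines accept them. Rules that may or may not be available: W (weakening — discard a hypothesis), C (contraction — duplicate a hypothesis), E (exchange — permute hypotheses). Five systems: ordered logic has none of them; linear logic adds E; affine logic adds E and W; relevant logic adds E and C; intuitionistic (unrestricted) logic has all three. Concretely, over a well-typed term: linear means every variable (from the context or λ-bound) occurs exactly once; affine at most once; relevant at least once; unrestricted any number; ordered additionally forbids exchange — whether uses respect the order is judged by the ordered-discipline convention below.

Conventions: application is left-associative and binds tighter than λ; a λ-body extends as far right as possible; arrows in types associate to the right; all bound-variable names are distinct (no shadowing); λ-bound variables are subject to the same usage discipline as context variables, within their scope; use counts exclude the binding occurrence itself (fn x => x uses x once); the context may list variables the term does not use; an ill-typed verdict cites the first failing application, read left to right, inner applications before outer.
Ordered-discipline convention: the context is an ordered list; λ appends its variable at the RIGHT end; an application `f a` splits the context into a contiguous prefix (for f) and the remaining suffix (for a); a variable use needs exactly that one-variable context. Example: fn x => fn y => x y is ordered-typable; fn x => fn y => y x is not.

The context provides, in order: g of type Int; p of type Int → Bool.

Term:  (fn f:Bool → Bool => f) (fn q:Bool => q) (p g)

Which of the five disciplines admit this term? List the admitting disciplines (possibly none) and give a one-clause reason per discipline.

admitted in: linear, affine, relevant, unrestricted
counts: g=1; p=1; f (bound)=1; q (bound)=1
left-to-right use order: f, q, p, g
typing: the term checks, with type Bool
ordered: ✗, needs exchange: uses follow f, q, p, g
linear: ✓, exactly-once usage across g, p, f, q
affine: ✓, g, p, f, q: no repeats, contraction unneeded
relevant: ✓, g, p, f, q: all used, weakening unneeded
unrestricted: ✓, well-typed at Bool; no restrictions here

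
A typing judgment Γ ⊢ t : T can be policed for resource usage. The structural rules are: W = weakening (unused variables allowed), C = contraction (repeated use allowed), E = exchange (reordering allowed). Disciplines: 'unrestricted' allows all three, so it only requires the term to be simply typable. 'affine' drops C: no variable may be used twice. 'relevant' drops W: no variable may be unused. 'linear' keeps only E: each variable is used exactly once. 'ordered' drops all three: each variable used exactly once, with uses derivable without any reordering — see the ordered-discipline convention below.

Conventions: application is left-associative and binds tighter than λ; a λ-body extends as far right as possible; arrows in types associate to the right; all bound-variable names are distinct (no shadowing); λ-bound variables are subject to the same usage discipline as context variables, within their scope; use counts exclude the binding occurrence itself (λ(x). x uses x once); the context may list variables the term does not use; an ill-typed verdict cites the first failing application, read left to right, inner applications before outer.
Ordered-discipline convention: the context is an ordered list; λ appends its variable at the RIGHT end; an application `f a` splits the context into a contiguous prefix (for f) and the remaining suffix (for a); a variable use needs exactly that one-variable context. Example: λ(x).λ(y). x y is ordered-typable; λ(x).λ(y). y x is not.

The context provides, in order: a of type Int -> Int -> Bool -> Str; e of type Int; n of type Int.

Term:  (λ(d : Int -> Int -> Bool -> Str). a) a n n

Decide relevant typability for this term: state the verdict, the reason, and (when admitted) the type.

no — needs weakening: e, d unused
variable uses: a=2; e=0; n=2; d (bound)=0
left-to-right use order: a, a, n, n
typing: well-typed — term : Bool -> Str
per-discipline verdicts: ordered ✗ | linear ✗ | affine ✗ | relevant ✗ | unrestricted ✓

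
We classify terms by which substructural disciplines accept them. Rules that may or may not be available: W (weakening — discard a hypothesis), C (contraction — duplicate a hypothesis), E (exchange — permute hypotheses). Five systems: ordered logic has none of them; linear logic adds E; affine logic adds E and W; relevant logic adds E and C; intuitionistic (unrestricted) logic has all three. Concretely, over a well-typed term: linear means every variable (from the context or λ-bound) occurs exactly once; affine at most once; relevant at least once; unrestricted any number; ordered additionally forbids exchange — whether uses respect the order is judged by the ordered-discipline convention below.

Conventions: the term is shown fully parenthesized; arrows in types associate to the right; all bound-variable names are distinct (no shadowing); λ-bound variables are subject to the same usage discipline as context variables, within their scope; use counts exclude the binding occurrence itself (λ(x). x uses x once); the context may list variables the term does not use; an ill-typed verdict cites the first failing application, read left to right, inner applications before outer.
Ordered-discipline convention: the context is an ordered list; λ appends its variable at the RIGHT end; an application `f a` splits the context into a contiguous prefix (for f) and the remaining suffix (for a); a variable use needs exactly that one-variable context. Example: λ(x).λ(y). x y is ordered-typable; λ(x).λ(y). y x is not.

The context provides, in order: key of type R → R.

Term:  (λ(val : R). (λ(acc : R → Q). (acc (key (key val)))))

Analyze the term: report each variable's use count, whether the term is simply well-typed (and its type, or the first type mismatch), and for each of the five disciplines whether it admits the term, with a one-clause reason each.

variable uses: key: 2×; val (λ-bound): 1×; acc (λ-bound): 1×
order of uses: acc, key, key, val
typing: the term checks, with type R → (R → Q) → Q
ordered: ✗ — key ×2 used more than once (contraction)
linear: ✗ — key ×2 used more than once (contraction)
affine: ✗ — key ×2 used more than once (contraction)
relevant: ✓ — key, val, acc: all used, weakening unneeded
unrestricted: ✓ — simply typable at R → (R → Q) → Q; W, C, E all held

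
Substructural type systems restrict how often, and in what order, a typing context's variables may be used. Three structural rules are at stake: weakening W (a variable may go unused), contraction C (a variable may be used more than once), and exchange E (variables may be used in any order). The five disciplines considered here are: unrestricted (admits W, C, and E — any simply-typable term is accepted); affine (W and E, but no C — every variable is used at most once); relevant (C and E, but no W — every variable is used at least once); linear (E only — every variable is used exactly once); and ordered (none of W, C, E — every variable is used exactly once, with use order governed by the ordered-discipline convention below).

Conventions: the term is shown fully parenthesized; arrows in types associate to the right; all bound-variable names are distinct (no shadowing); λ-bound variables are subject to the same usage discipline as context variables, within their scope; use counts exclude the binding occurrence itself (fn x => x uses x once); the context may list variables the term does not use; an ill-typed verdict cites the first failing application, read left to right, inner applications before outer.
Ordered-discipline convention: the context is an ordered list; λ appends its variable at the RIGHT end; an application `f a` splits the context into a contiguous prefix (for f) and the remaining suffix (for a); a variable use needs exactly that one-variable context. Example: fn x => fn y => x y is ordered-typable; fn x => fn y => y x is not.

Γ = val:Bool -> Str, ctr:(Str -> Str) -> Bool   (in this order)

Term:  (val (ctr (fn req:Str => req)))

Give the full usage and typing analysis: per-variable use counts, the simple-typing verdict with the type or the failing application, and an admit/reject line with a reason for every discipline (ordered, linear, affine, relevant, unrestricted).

use counts: val ×1; ctr ×1; req (λ-bound) ×1
left-to-right use order: val, ctr, req
typing: well-typed — term : Str
ordered: ✓, single-use (val, ctr, req), ordered derivation ok
linear: ✓, each of val, ctr, req used exactly once
affine: ✓, at most one use each (val, ctr, req)
relevant: ✓, none of val, ctr, req goes unused
unrestricted: ✓, simply typable at Str; W, C, E all held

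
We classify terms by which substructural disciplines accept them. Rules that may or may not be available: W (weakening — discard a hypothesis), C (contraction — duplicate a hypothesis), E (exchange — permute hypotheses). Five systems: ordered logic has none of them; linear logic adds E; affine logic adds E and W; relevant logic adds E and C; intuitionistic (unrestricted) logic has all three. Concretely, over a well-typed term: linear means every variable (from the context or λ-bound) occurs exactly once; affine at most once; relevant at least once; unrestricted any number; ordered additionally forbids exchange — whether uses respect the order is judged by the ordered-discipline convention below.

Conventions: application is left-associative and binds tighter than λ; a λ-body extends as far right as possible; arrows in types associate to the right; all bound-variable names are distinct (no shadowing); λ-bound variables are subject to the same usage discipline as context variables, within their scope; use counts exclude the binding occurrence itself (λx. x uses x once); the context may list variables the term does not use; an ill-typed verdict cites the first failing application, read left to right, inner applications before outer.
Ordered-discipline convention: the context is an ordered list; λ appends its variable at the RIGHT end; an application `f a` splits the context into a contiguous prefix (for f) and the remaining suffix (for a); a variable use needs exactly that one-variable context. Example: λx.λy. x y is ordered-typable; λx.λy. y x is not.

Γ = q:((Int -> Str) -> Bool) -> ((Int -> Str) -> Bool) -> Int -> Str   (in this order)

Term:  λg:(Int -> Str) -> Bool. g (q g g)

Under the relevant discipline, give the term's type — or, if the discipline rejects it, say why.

term : ((Int -> Str) -> Bool) -> Bool
variable uses: q: 1, g (bound): 3
use order (left to right): g, q, g, g
typing: the term checks, with type ((Int -> Str) -> Bool) -> Bool
summary: ordered ✗ | linear ✗ | affine ✗ | relevant ✓ | unrestricted ✓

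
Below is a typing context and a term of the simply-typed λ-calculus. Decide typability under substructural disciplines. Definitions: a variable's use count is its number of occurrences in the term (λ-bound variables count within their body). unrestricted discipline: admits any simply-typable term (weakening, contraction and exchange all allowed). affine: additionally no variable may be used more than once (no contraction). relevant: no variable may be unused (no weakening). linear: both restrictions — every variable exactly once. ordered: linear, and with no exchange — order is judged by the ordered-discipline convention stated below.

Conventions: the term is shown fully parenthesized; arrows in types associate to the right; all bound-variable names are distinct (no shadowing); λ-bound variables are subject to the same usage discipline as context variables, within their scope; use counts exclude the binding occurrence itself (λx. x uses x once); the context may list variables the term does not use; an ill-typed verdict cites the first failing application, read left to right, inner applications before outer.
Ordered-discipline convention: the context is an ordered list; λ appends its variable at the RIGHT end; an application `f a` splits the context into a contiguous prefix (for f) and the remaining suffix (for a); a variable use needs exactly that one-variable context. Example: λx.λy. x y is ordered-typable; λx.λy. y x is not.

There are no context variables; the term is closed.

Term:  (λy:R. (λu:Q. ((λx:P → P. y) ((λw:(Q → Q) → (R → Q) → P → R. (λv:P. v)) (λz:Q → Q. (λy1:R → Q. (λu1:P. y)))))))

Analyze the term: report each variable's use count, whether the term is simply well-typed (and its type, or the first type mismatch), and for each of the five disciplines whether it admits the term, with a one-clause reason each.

use counts: y (λ-bound): 2; u (λ-bound): 0; x (λ-bound): 0; w (λ-bound): 0; v (λ-bound): 1; z (λ-bound): 0; y1 (λ-bound): 0; u1 (λ-bound): 0
left-to-right use order: y, v, y
typing: the term checks, with type R → Q → R
ordered: ✗, needs contraction — y ×2; needs weakening: u, x, w, z, y1, u1 unused
linear: ✗, needs contraction — y ×2; needs weakening: u, x, w, z, y1, u1 unused
affine: ✗, needs contraction — y ×2
relevant: ✗, needs weakening: u, x, w, z, y1, u1 unused
unrestricted: ✓, typability at R → Q → R is all that's needed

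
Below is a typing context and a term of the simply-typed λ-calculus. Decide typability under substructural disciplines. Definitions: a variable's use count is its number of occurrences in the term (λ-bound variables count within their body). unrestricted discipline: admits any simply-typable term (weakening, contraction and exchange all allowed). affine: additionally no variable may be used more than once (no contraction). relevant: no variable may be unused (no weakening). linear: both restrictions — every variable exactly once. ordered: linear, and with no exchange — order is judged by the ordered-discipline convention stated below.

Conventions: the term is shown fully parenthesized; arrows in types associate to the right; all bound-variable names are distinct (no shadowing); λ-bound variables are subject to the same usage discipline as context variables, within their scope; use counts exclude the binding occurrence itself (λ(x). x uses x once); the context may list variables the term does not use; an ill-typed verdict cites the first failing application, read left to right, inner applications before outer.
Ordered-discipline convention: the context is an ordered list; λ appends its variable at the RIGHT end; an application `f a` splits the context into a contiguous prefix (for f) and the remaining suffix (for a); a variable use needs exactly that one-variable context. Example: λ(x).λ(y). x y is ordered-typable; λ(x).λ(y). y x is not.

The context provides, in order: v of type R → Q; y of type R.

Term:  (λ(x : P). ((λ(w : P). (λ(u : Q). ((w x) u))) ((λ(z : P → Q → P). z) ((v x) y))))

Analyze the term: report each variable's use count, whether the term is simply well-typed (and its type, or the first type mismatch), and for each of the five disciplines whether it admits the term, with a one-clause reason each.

usage: v=1; y=1; x (bound)=2; w (bound)=1; u (bound)=1; z (bound)=1
left-to-right use order: w, x, u, z, v, x, y
typing: ill-typed: non-arrow in function slot: P
ordered ✗ (fails simple typing)
linear ✗ (a type mismatch blocks all five)
affine ✗ (the type mismatch rejects it)
relevant ✗ (not simply typable)
unrestricted ✗ (fails simple typing)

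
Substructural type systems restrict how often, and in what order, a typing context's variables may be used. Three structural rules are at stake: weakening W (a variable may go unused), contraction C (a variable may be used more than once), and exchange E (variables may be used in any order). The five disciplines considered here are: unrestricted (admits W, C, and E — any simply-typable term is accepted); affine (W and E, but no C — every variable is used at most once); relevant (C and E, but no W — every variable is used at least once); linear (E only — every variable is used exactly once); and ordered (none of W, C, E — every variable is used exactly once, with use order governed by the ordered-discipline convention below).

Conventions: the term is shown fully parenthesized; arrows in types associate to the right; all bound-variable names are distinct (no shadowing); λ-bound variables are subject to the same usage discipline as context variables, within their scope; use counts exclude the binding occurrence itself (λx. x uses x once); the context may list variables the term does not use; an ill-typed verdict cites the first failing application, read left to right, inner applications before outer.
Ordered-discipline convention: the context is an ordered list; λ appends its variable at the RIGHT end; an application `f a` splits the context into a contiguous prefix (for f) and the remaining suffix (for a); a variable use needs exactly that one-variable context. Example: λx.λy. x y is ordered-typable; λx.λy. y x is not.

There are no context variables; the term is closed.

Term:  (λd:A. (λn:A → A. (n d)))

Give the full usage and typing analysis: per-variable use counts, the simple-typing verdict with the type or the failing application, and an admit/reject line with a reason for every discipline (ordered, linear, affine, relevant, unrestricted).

counts: d (λ-bound) ×1, n (λ-bound) ×1
use order (left to right): n, d
typing: well-typed — term : A → (A → A) → A
ordered: ✗ — no contiguous prefix/suffix split fits n, d
linear: ✓ — single use per variable (d, n)
affine: ✓ — none of d, n used more than once
relevant: ✓ — every one of d, n appears
unrestricted: ✓ — simply typable at A → (A → A) → A; W, C, E all held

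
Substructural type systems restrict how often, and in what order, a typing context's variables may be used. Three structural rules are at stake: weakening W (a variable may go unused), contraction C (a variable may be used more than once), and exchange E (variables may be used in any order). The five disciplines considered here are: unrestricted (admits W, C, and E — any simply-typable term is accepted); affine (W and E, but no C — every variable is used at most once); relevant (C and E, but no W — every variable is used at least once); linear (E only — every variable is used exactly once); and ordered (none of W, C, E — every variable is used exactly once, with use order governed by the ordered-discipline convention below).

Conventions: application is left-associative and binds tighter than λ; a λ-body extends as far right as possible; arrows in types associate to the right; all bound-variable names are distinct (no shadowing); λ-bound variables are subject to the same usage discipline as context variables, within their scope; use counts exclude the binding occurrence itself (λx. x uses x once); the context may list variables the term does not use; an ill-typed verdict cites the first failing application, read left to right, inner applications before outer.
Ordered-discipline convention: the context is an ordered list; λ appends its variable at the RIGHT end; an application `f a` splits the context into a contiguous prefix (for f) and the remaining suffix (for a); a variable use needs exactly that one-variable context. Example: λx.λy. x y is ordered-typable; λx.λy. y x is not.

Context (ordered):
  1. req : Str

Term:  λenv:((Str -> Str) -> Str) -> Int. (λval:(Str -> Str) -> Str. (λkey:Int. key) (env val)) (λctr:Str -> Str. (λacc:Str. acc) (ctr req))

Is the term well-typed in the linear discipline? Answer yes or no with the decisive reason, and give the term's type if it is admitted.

yes — single use per variable (req, env, val, key, ctr, acc); term : (((Str -> Str) -> Str) -> Int) -> Int
variable uses: req ×1; env (λ-bound) ×1; val (λ-bound) ×1; key (λ-bound) ×1; ctr (λ-bound) ×1; acc (λ-bound) ×1
use order (left to right): key, env, val, acc, ctr, req
typing: well-typed at (((Str -> Str) -> Str) -> Int) -> Int
all disciplines: ordered ✗, linear ✓, affine ✓, relevant ✓, unrestricted ✓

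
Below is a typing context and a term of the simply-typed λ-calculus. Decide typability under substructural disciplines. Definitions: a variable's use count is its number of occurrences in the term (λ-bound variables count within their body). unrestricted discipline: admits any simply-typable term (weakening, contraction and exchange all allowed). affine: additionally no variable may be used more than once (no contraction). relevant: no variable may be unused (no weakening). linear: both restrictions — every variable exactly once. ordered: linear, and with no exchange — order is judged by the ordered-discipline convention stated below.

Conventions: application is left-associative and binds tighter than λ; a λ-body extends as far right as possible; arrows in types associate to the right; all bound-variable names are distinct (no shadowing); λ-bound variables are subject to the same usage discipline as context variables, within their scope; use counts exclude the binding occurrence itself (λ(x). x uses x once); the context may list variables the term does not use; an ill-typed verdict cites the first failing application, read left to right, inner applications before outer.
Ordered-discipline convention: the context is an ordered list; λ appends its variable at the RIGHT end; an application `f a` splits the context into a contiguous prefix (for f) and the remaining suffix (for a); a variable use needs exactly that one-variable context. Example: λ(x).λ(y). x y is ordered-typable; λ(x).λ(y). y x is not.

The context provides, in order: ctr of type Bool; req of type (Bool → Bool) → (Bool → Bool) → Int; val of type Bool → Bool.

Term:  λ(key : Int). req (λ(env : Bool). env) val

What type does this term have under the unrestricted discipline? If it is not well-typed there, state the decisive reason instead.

term : Int → Int
use counts: ctr: 0×, req: 1×, val: 1×, key (λ-bound): 0×, env (λ-bound): 1×
order of uses: req, env, val
typing: well-typed — term : Int → Int
summary: ordered ✗; linear ✗; affine ✓; relevant ✗; unrestricted ✓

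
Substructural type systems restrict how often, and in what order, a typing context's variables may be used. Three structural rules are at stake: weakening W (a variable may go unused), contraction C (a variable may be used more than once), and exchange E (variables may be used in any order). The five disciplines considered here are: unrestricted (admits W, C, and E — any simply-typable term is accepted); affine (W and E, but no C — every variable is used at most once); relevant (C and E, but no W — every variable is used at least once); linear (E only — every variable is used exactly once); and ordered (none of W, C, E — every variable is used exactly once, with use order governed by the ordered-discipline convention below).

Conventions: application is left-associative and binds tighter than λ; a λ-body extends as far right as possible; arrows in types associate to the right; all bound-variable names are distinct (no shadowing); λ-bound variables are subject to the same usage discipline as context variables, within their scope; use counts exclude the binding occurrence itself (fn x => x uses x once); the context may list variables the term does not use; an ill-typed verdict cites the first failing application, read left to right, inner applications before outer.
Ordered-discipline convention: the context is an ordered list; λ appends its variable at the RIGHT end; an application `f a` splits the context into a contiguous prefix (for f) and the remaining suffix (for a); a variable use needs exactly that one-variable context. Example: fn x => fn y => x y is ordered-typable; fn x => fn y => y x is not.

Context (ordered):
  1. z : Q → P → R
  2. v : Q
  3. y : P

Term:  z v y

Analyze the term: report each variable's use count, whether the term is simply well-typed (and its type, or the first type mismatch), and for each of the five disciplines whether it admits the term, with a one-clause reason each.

use counts: z: 1×, v: 1×, y: 1×
order of uses: z, v, y
typing: ✓ — R
ordered: ✓ — single-use (z, v, y), ordered derivation ok
linear: ✓ — each of z, v, y used exactly once
affine: ✓ — z, v, y: no repeats, contraction unneeded
relevant: ✓ — none of z, v, y goes unused
unrestricted: ✓ — typability at R is all that's needed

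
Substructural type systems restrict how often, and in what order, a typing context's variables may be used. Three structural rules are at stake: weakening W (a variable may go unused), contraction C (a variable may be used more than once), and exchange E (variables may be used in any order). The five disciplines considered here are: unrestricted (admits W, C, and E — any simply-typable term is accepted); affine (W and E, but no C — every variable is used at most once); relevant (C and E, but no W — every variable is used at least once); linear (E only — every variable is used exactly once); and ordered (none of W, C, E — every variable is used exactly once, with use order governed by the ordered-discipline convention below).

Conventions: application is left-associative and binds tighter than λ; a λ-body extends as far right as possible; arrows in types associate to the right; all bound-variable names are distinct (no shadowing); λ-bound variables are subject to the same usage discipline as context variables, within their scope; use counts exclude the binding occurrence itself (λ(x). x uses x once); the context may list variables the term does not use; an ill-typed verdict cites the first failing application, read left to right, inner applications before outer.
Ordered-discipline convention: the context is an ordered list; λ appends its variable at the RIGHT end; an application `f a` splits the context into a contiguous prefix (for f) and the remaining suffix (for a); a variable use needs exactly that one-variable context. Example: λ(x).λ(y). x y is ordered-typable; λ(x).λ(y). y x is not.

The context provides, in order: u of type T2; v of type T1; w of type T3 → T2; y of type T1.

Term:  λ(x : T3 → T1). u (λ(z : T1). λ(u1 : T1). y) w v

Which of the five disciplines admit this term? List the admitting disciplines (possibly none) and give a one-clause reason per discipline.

admitted by: none
counts: u=1; v=1; w=1; y=1; x [bound]=0; z [bound]=0; u1 [bound]=0
left-to-right use order: u, y, w, v
typing: ill-typed: non-arrow in function slot: T2
ordered: ✗ — a type mismatch blocks all five
linear: ✗ — the type mismatch rejects it
affine: ✗ — not simply typable
relevant: ✗ — fails simple typing
unrestricted: ✗ — a type mismatch blocks all five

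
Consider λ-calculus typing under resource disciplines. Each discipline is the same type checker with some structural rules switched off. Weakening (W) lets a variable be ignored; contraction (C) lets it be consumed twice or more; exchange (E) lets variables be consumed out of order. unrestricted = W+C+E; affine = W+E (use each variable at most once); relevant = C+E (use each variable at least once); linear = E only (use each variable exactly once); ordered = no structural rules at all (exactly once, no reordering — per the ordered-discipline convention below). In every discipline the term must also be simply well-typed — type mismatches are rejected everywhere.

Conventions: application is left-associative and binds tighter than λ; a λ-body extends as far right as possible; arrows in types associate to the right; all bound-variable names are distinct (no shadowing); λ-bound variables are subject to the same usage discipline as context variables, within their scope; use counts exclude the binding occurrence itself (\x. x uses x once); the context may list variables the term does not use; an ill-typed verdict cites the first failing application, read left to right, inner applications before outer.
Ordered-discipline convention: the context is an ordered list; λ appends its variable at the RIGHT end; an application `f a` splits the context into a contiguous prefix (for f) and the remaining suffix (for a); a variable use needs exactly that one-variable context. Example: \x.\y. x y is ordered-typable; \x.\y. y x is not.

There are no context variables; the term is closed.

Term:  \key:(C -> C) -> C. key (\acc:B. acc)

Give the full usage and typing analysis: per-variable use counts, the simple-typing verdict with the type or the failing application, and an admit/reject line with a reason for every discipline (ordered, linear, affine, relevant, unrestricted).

usage: key [bound] ×1; acc [bound] ×1
uses in reading order: key, acc
typing: ill-typed: an argument B -> B mismatches the expected C -> C
ordered: ✗ — a type mismatch blocks all five
linear: ✗ — the type mismatch rejects it
affine: ✗ — not simply typable
relevant: ✗ — fails simple typing
unrestricted: ✗ — a type mismatch blocks all five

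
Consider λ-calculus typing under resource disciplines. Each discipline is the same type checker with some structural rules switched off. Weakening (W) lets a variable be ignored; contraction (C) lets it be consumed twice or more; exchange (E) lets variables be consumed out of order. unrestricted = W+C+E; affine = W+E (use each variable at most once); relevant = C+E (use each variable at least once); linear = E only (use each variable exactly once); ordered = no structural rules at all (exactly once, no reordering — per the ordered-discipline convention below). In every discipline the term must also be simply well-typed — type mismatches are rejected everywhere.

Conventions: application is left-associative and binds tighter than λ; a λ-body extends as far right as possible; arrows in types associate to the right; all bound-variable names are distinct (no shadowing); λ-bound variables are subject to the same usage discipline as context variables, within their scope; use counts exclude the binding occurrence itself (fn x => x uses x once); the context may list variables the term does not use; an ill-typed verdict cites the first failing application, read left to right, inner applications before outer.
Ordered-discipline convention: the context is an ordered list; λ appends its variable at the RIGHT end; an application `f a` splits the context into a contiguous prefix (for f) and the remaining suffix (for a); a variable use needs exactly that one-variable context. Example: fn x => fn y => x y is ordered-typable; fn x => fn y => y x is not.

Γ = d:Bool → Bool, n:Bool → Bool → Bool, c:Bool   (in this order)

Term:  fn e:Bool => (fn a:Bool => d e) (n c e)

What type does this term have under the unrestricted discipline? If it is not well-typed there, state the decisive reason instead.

term : Bool → Bool
variable uses: d: 1×; n: 1×; c: 1×; e (λ-bound): 2×; a (λ-bound): 0×
left-to-right use order: d, e, n, c, e
typing: well-typed — term : Bool → Bool
across the five disciplines: ordered ✗; linear ✗; affine ✗; relevant ✗; unrestricted ✓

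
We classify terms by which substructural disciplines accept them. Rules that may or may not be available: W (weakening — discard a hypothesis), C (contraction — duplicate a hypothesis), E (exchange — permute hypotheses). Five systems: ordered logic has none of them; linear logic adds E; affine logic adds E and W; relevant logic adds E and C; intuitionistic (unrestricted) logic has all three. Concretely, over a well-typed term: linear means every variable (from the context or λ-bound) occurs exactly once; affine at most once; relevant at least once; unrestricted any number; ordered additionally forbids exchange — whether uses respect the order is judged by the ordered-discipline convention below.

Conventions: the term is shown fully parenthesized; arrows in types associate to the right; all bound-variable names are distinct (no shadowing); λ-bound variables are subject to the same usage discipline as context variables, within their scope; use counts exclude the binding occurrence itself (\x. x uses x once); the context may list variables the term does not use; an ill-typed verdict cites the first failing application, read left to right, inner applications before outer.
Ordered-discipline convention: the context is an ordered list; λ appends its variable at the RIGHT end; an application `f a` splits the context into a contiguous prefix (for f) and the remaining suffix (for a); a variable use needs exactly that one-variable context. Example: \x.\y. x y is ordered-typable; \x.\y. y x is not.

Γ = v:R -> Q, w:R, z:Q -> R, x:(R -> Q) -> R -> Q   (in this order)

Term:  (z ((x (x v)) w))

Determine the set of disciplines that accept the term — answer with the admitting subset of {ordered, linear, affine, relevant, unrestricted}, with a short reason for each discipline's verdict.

accepted by: relevant, unrestricted
counts: v=1, w=1, z=1, x=2
uses in reading order: z, x, x, v, w
typing: well-typed at R
ordered ✗ (needs contraction — x ×2)
linear ✗ (needs contraction — x ×2)
affine ✗ (needs contraction — x ×2)
relevant ✓ (v, w, z, x: all used, weakening unneeded)
unrestricted ✓ (typability at R is all that's needed)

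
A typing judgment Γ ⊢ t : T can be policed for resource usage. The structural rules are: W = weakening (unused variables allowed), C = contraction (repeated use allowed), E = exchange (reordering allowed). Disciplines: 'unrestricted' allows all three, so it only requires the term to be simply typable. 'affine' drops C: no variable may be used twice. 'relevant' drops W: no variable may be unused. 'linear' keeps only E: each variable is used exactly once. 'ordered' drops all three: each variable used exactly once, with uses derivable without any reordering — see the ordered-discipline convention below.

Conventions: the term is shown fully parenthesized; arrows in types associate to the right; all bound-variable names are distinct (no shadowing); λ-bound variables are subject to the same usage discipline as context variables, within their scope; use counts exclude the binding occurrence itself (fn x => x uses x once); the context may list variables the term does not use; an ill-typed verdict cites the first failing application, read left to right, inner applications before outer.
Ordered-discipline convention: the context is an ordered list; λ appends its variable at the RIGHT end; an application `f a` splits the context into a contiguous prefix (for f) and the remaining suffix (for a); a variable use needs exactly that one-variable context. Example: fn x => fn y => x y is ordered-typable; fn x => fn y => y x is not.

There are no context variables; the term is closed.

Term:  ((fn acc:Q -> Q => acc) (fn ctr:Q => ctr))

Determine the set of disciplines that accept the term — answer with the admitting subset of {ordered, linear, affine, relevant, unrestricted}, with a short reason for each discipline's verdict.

admitted by: ordered, linear, affine, relevant, unrestricted
use counts: acc (λ-bound): 1×; ctr (λ-bound): 1×
left-to-right use order: acc, ctr
typing: ✓ — Q -> Q
ordered: ✓, one use each (acc, ctr); ordered split holds
linear: ✓, exactly-once usage across acc, ctr
affine: ✓, none of acc, ctr used more than once
relevant: ✓, at least one use each (acc, ctr)
unrestricted: ✓, typability at Q -> Q is all that's needed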